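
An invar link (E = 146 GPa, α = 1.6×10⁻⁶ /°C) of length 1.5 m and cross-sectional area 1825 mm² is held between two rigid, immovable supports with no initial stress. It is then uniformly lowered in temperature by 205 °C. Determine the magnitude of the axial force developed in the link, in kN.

P ≈ 87.4 kN (tensile)

The ends cannot move, so σ = EαΔT = 146×10³ × 1.6×10⁻⁶ × 205 = 47.89 MPa.
P = AEαΔT = 1825 × 146×10³ × 1.6×10⁻⁶ × 205 = 87.4 kN (tensile).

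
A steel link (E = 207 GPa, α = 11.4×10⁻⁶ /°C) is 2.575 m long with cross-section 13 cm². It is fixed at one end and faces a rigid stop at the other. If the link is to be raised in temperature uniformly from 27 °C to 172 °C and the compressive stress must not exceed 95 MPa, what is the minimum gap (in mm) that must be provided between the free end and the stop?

With no wall the link would lengthen by αΔT L = 11.4×10⁻⁶ × 145 × 2575 = 4.256 mm.
A stress of 95 MPa corresponds to the wall pushing the link back by σL/E = 95×2575/(207×10³) = 1.182 mm.
So the gap has to take up the difference, g_min = δ_free − σL/E = 4.256 − 1.182 = 3.075 mm.

g ≈ 3.07 mm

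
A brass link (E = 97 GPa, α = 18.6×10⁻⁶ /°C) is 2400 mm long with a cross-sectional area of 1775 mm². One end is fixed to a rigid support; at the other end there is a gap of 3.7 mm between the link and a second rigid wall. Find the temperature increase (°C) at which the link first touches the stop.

ΔT ≈ 82.9 °C

Contact occurs when the free expansion equals the gap: αΔT L = 3.7 mm.
ΔT = 3.7 / (18.6×10⁻⁶ × 2400) = 82.89 °C.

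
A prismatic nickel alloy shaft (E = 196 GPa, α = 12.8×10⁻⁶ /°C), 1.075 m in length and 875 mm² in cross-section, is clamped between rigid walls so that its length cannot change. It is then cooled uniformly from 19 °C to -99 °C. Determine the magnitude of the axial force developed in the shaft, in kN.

P ≈ 259 kN (tensile)

The ends cannot move, so σ = EαΔT = 196×10³ × 12.8×10⁻⁶ × 118 = 296 MPa.
Axial force P = σA = 296 × 875 = 259000 N = 259 kN, tensile.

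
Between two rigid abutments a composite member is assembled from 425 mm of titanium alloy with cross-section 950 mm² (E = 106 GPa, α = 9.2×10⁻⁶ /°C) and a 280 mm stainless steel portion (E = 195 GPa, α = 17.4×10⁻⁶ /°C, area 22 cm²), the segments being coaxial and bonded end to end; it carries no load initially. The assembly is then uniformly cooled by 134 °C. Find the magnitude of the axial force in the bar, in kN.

P ≈ 241 kN (tensile)

Free thermal contraction of the whole bar: Σ αᵢΔT Lᵢ = 9.2×10⁻⁶×134×425 + 17.4×10⁻⁶×134×280 = 1.177 mm.
The walls prevent any net length change, so an axial force P (same in every segment) develops. Compatibility: P · Σ Lᵢ/(AᵢEᵢ) = δ_free.
Σ Lᵢ/(AᵢEᵢ) = 425/(950×106×10³) + 280/(2200×195×10³) = 4.873×10⁻⁶ mm/N.
P = 1.177 / 4.873×10⁻⁶ = 241500 N = 241.5 kN, tensile.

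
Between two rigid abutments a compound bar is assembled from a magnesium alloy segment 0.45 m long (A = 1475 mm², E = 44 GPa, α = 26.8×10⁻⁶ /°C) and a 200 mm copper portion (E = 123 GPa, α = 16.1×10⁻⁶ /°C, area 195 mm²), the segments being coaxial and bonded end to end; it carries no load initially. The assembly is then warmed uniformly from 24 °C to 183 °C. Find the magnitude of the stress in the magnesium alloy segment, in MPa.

Free thermal expansion of the whole bar: Σ αᵢΔT Lᵢ = 26.8×10⁻⁶×159×450 + 16.1×10⁻⁶×159×200 = 2.43 mm.
The walls prevent any net length change, so an axial force P (same in every segment) develops. Compatibility: P · Σ Lᵢ/(AᵢEᵢ) = δ_free.
The series flexibility is Σ Lᵢ/(AᵢEᵢ) = 450/(1475×44×10³) + 200/(195×123×10³) = 1.527×10⁻⁵ mm/N.
P = 2.43 / 1.527×10⁻⁵ = 159100 N = 159.1 kN, compressive.
σ_{magnesium alloy} = P / A = 159100 / 1475 = 107.9 MPa.

σ ≈ 108 MPa (compressive)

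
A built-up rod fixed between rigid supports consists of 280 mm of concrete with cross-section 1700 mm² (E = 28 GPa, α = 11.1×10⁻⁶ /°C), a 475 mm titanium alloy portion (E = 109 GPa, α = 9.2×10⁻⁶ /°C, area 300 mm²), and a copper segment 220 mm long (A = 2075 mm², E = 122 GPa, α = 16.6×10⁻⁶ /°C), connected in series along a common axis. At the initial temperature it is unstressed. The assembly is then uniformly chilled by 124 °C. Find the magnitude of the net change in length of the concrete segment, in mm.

|ΔL| ≈ 0.00384 mm

If the supports were absent, the total length change would be Σ αᵢΔT Lᵢ = 11.1×10⁻⁶×124×280 + 9.2×10⁻⁶×124×475 + 16.6×10⁻⁶×124×220 = 1.38 mm.
The rigid supports impose zero overall length change; the single axial force P common to all segments must satisfy P Σ Lᵢ/(AᵢEᵢ) = δ_free.
Σ Lᵢ/(AᵢEᵢ) = 280/(1700×28×10³) + 475/(300×109×10³) + 220/(2075×122×10³) = 2.128×10⁻⁵ mm/N.
P = 1.38 / 2.128×10⁻⁵ = 64860 N = 64.86 kN, tensile.
For the concrete segment, free thermal change = 11.1×10⁻⁶×124×280 = 0.3854 mm and elastic change from P = 64860×280/(1700×28×10³) = 0.3815 mm; these oppose, so the net change is 0.00384 mm (segment shortens).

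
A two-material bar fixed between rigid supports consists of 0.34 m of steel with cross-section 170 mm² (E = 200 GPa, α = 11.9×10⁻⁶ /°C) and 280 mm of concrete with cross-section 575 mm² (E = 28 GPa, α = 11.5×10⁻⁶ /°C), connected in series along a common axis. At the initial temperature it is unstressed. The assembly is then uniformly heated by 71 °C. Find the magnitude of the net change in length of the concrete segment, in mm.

|ΔL| ≈ 0.0989 mm

If the supports were absent, the total length change would be Σ αᵢΔT Lᵢ = 11.9×10⁻⁶×71×340 + 11.5×10⁻⁶×71×280 = 0.5159 mm.
The rigid supports impose zero overall length change; the single axial force P common to all segments must satisfy P Σ Lᵢ/(AᵢEᵢ) = δ_free.
The series flexibility is Σ Lᵢ/(AᵢEᵢ) = 340/(170×200×10³) + 280/(575×28×10³) = 2.739×10⁻⁵ mm/N.
P = 0.5159 / 2.739×10⁻⁵ = 18830 N = 18.83 kN, compressive.
For the concrete segment, free thermal change = 11.5×10⁻⁶×71×280 = 0.2286 mm and elastic change from P = 18830×280/(575×28×10³) = 0.3275 mm; these oppose, so the net change is 0.0989 mm (segment shortens).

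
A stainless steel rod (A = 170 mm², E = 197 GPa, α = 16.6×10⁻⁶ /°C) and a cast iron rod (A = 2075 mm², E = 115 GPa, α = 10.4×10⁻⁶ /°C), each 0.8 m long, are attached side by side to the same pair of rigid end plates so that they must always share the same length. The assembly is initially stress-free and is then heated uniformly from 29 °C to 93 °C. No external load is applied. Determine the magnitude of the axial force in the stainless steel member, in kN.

The stainless steel has the larger α, so on heating it would change length more than the cast iron if both were free. The rigid plates force a common final length, so the stainless steel is put into compression and the cast iron into tension, with equal and opposite forces P (no external load).
Equating the net (thermal + elastic) strains gives |α₁ − α₂|·ΔT = P·[1/(A₁E₁) + 1/(A₂E₂)].
|α₁ − α₂|·ΔT = 6.2×10⁻⁶ × 64 = 0.0003968.
1/(A₁E₁) + 1/(A₂E₂) = 1/(170×197×10³) + 1/(2075×115×10³) = 3.405×10⁻⁸ N⁻¹.
So P = 0.0003968 / 3.405×10⁻⁸ = 11.65 kN.

P ≈ 11.7 kN (compressive in the stainless steel)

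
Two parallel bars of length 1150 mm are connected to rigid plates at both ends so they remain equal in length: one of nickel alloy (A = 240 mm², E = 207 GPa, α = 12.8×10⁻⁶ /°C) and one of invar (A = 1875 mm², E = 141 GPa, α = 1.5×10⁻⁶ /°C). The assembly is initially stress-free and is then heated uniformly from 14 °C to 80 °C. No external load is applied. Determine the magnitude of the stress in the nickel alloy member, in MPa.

σ ≈ 130 MPa (compressive)

The nickel alloy has the larger α, so on heating it would change length more than the invar if both were free. The rigid plates force a common final length, so the nickel alloy is put into compression and the invar into tension, with equal and opposite forces P (no external load).
Equating the net (thermal + elastic) strains gives |α₁ − α₂|·ΔT = P·[1/(A₁E₁) + 1/(A₂E₂)].
|α₁ − α₂|·ΔT = 11.3×10⁻⁶ × 66 = 0.0007458.
1/(A₁E₁) + 1/(A₂E₂) = 1/(240×207×10³) + 1/(1875×141×10³) = 2.391×10⁻⁸ N⁻¹.
P = 0.0007458 / 2.391×10⁻⁸ = 31190 N = 31.19 kN.
σ_{nickel alloy} = P/A₁ = 31190/240 = 130 MPa, compressive.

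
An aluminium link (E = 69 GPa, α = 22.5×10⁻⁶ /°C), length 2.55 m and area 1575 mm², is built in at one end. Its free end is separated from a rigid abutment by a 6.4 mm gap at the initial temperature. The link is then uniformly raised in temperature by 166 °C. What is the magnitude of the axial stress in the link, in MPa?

Free thermal elongation = αΔT L = 22.5×10⁻⁶ × 166 × 2550 = 9.524 mm.
After closing the 6.4 mm clearance, 9.524 − 6.4 = 3.124 mm of expansion remains to be suppressed by the wall.
Compatibility: PL/(AE) = 3.124 mm, so σ = P/A = E × (3.124/2550) = 84.54 MPa.

σ ≈ 84.5 MPa (compressive)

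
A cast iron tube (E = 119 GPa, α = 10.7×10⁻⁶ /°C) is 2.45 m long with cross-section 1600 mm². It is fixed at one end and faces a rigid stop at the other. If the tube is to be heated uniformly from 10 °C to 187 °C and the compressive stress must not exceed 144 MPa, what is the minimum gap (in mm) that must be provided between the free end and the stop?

With no wall the tube would lengthen by αΔT L = 10.7×10⁻⁶ × 177 × 2450 = 4.64 mm.
A stress of 144 MPa corresponds to the wall pushing the tube back by σL/E = 144×2450/(119×10³) = 2.965 mm.
The gap must absorb the remainder: g_min = 4.64 − 2.965 = 1.675 mm.

g ≈ 1.68 mm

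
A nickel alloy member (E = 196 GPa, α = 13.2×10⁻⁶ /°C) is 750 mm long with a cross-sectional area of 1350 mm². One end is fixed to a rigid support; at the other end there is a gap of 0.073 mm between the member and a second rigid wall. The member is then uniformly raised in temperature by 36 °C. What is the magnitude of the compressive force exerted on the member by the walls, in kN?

P ≈ 100 kN

Unrestrained expansion: δ_free = αΔT L = 13.2×10⁻⁶ × 36 × 750 = 0.3564 mm.
This exceeds the 0.073 mm gap, so the wall pushes back. The portion of expansion that must be recovered elastically is δ_free − gap = 0.3564 − 0.073 = 0.2834 mm.
So σ = E(δ_free − g)/L = 196×10³ × 0.2834/750 = 74.06 MPa.
Force on the wall = σA = 74.06 × 1350 mm² = 99.98 kN.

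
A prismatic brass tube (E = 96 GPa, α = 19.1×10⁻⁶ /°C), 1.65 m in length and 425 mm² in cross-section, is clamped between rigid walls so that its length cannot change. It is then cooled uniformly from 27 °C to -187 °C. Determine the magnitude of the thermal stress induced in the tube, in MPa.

Because both ends are immovable the net strain is zero, and the suppressed thermal strain is αΔT = 19.1×10⁻⁶ × 214 = 4087.4×10⁻⁶.
Hence σ = E·αΔT = 96×10³ × 4087.4×10⁻⁶ = 392.4 MPa, tensile.

σ ≈ 392 MPa (tensile)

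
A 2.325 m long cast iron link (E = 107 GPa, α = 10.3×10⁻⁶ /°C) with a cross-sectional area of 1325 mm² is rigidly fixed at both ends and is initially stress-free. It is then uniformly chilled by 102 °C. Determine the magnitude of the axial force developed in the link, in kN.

Full restraint means ε = 0, so the stress is σ = EαΔT = 107×10³ × 10.3×10⁻⁶ × 102 = 112.4 MPa.
Then P = σA = 112.4 × 1325 mm² = 148.9 kN, tensile.

P ≈ 149 kN (tensile)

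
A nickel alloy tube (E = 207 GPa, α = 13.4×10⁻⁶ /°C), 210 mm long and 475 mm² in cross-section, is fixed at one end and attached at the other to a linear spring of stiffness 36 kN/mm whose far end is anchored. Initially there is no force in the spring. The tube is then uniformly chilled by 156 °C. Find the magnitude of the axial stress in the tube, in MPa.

σ ≈ 30.9 MPa (tensile)

If the spring were absent the tube would shorten by αΔT L = 13.4×10⁻⁶ × 156 × 210 = 0.439 mm.
Let P be the tensile force in the spring. The tube extends elastically by PL/(AE) and the spring stretches by P/k; together these equal δ_free.
P [ L/(AE) + 1/k ] = δ_free → P [ 210/(475×207×10³) + 1/(36×10³) ] = 0.439.
P = 0.439 / 2.991×10⁻⁵ = 14680 N.
σ = P/A = 14680/475 = 30.89 MPa.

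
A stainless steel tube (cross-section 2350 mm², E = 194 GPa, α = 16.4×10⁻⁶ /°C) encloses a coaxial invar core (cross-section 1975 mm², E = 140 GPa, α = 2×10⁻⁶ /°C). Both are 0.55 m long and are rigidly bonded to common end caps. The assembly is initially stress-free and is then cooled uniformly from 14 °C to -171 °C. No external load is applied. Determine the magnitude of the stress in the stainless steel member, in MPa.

Equilibrium of a rigid end plate with no external load gives equal and opposite internal forces ±P in the two members. Since α_{stainless steel} > α_{invar}, cooling drives the stainless steel into tension and the invar into compression.
Setting the final lengths equal and cancelling L: (α₁ − α₂)ΔT = P/(A₁E₁) + P/(A₂E₂).
|α₁ − α₂|·ΔT = 14.4×10⁻⁶ × 185 = 0.002664.
1/(A₁E₁) + 1/(A₂E₂) = 1/(2350×194×10³) + 1/(1975×140×10³) = 5.81×10⁻⁹ N⁻¹.
P = 0.002664 / 5.81×10⁻⁹ = 458500 N = 458.5 kN.
σ_{stainless steel} = P/A₁ = 458500/2350 = 195.1 MPa, tensile.

σ ≈ 195 MPa (tensile)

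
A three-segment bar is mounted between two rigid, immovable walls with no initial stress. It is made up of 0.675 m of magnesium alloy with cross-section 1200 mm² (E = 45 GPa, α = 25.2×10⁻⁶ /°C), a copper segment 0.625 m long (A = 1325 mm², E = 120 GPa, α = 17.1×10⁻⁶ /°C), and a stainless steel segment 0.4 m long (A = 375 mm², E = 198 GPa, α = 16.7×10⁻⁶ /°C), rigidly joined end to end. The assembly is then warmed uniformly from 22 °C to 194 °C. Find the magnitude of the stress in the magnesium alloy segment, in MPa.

Free thermal expansion of the whole bar: Σ αᵢΔT Lᵢ = 25.2×10⁻⁶×172×675 + 17.1×10⁻⁶×172×625 + 16.7×10⁻⁶×172×400 = 5.913 mm.
Since the ends are fixed, an axial force P builds up, equal in every segment, with P · Σ Lᵢ/(AᵢEᵢ) = δ_free.
The series flexibility is Σ Lᵢ/(AᵢEᵢ) = 675/(1200×45×10³) + 625/(1325×120×10³) + 400/(375×198×10³) = 2.182×10⁻⁵ mm/N.
So P = 5.913 / 2.182×10⁻⁵ = 271 kN, compressive.
σ_{magnesium alloy} = P / A = 271000 / 1200 = 225.8 MPa.

σ ≈ 226 MPa (compressive)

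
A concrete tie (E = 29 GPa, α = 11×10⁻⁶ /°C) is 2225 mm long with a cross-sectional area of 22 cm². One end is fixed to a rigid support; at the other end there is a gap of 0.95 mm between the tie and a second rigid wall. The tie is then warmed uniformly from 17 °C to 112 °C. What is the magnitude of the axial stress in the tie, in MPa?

Unrestrained expansion: δ_free = αΔT L = 11×10⁻⁶ × 95 × 2225 = 2.325 mm.
After closing the 0.95 mm clearance, 2.325 − 0.95 = 1.375 mm of expansion remains to be suppressed by the wall.
Compatibility: PL/(AE) = 1.375 mm, so σ = P/A = E × (1.375/2225) = 17.92 MPa.

σ ≈ 17.9 MPa (compressive)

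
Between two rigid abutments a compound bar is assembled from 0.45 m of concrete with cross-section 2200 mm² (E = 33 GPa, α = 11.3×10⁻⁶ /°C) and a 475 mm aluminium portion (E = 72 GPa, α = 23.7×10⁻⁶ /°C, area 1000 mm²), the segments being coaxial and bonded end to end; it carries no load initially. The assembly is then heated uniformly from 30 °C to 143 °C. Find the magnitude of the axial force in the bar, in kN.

If the supports were absent, the total length change would be Σ αᵢΔT Lᵢ = 11.3×10⁻⁶×113×450 + 23.7×10⁻⁶×113×475 = 1.847 mm.
The rigid supports impose zero overall length change; the single axial force P common to all segments must satisfy P Σ Lᵢ/(AᵢEᵢ) = δ_free.
The series flexibility is Σ Lᵢ/(AᵢEᵢ) = 450/(2200×33×10³) + 475/(1000×72×10³) = 1.28×10⁻⁵ mm/N.
P = 1.847 / 1.28×10⁻⁵ = 144300 N = 144.3 kN, compressive.

P ≈ 144 kN (compressive)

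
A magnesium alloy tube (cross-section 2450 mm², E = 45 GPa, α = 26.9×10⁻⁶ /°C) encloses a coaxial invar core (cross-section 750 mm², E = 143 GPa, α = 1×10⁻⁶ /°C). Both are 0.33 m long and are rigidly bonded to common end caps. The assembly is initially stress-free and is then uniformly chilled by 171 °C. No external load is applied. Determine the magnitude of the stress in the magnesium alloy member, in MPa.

Both members must finish at the same length. With the larger α, the magnesium alloy tends to over-contract; the plates restrain it, putting the magnesium alloy in tension and the invar in compression. With no external load the two internal forces are equal and opposite, magnitude P.
Equating the net (thermal + elastic) strains gives |α₁ − α₂|·ΔT = P·[1/(A₁E₁) + 1/(A₂E₂)].
|α₁ − α₂|·ΔT = 25.9×10⁻⁶ × 171 = 0.004429.
1/(A₁E₁) + 1/(A₂E₂) = 1/(2450×45×10³) + 1/(750×143×10³) = 1.839×10⁻⁸ N⁻¹.
P = 0.004429 / 1.839×10⁻⁸ = 240800 N = 240.8 kN.
σ_{magnesium alloy} = P/A₁ = 240800/2450 = 98.28 MPa, tensile.

σ ≈ 98.3 MPa (tensile)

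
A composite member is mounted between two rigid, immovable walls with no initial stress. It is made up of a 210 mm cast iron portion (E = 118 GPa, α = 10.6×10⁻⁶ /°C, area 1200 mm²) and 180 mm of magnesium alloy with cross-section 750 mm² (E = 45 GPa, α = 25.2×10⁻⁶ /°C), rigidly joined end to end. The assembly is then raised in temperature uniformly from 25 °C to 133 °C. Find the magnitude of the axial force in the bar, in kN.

With the walls removed the bar would change length by δ_free = Σ αᵢΔT Lᵢ = 10.6×10⁻⁶×108×210 + 25.2×10⁻⁶×108×180 = 0.7303 mm.
The walls prevent any net length change, so an axial force P (same in every segment) develops. Compatibility: P · Σ Lᵢ/(AᵢEᵢ) = δ_free.
The series flexibility is Σ Lᵢ/(AᵢEᵢ) = 210/(1200×118×10³) + 180/(750×45×10³) = 6.816×10⁻⁶ mm/N.
P = 0.7303 / 6.816×10⁻⁶ = 107100 N = 107.1 kN, compressive.

P ≈ 107 kN (compressive)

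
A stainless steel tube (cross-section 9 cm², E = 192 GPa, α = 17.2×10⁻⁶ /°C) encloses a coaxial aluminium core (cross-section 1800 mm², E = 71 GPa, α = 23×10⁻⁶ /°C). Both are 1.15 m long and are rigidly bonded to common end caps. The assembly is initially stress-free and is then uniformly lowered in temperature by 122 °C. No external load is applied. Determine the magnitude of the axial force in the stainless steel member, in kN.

Equilibrium of a rigid end plate with no external load gives equal and opposite internal forces ±P in the two members. Since α_{aluminium} > α_{stainless steel}, cooling drives the aluminium into tension and the stainless steel into compression.
Equating the net (thermal + elastic) strains gives |α₁ − α₂|·ΔT = P·[1/(A₁E₁) + 1/(A₂E₂)].
|α₁ − α₂|·ΔT = 5.8×10⁻⁶ × 122 = 0.0007076.
1/(A₁E₁) + 1/(A₂E₂) = 1/(900×192×10³) + 1/(1800×71×10³) = 1.361×10⁻⁸ N⁻¹.
P = 0.0007076 / 1.361×10⁻⁸ = 51980 N = 51.98 kN.

P ≈ 52 kN (compressive in the stainless steel)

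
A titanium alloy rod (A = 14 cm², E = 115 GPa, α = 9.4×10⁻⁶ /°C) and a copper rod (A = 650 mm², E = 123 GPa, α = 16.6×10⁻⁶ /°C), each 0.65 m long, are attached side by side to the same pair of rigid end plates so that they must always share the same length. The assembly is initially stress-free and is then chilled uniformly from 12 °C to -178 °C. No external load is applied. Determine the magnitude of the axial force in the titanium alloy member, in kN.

The copper has the larger α, so on cooling it would change length more than the titanium alloy if both were free. The rigid plates force a common final length, so the copper is put into tension and the titanium alloy into compression, with equal and opposite forces P (no external load).
Compatibility of the two members (thermal + elastic change equal): (α₁ − α₂)ΔT = P·[1/(A₁E₁) + 1/(A₂E₂)].
|α₁ − α₂|·ΔT = 7.2×10⁻⁶ × 190 = 0.001368.
1/(A₁E₁) + 1/(A₂E₂) = 1/(1400×115×10³) + 1/(650×123×10³) = 1.872×10⁻⁸ N⁻¹.
P = 0.001368 / 1.872×10⁻⁸ = 73080 N = 73.08 kN.

P ≈ 73.1 kN (compressive in the titanium alloy)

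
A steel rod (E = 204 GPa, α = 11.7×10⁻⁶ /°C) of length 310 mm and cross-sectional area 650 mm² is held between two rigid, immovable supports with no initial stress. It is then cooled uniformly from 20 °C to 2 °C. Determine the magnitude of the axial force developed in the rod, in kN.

P ≈ 27.9 kN (tensile)

The ends cannot move, so σ = EαΔT = 204×10³ × 11.7×10⁻⁶ × 18 = 42.96 MPa.
P = AEαΔT = 650 × 204×10³ × 11.7×10⁻⁶ × 18 = 27.93 kN (tensile).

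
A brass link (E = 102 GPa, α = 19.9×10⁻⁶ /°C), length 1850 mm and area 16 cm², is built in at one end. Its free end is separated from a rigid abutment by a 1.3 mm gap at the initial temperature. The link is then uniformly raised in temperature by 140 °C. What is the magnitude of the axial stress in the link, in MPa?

If the wall were absent the link would grow by αΔT L = 19.9×10⁻⁶ × 140 × 1850 = 5.154 mm.
This exceeds the 1.3 mm gap, so the wall pushes back. The portion of expansion that must be recovered elastically is δ_free − gap = 5.154 − 1.3 = 3.854 mm.
Compatibility: PL/(AE) = 3.854 mm, so σ = P/A = E × (3.854/1850) = 212.5 MPa.

σ ≈ 212 MPa (compressive)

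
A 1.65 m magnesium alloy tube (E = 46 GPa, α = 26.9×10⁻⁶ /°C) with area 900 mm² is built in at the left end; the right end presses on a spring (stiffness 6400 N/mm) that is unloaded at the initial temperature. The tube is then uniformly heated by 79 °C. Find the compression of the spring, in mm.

Free thermal expansion: δ_free = αΔT L = 26.9×10⁻⁶ × 79 × 1650 = 3.506 mm.
Let P be the compressive force at the spring. The tube shortens elastically by PL/(AE) and the spring compresses by P/k; together these equal δ_free.
P [ L/(AE) + 1/k ] = δ_free → P [ 1650/(900×46×10³) + 1/(6400) ] = 3.506.
P = 3.506 / 0.0001961 = 17880 N.
Spring compression = P/k = 17880/(6400) = 2.794 mm.

δ ≈ 2.79 mm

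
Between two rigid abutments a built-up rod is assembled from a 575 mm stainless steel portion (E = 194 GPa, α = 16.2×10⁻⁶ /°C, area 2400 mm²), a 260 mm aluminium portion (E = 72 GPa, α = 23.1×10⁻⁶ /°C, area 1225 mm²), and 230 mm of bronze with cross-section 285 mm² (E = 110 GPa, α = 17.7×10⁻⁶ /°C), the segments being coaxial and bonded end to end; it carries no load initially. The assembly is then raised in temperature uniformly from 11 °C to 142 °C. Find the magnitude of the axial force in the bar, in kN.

P ≈ 221 kN (compressive)

Free thermal expansion of the whole bar: Σ αᵢΔT Lᵢ = 16.2×10⁻⁶×131×575 + 23.1×10⁻⁶×131×260 + 17.7×10⁻⁶×131×230 = 2.54 mm.
The rigid supports impose zero overall length change; the single axial force P common to all segments must satisfy P Σ Lᵢ/(AᵢEᵢ) = δ_free.
Σ Lᵢ/(AᵢEᵢ) = 575/(2400×194×10³) + 260/(1225×72×10³) + 230/(285×110×10³) = 1.152×10⁻⁵ mm/N.
Hence P = δ_free / Σ(L/AE) = 2.54/1.152×10⁻⁵ = 220.5 kN (compressive).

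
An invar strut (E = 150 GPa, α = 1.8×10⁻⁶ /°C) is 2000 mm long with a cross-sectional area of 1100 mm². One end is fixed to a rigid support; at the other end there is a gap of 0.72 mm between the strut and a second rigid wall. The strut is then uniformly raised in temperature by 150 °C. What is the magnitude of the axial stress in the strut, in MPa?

σ ≈ 0 MPa

Free thermal elongation = αΔT L = 1.8×10⁻⁶ × 150 × 2000 = 0.54 mm.
This is smaller than the 0.72 mm clearance, so the strut expands freely without reaching the stop — the stress is zero.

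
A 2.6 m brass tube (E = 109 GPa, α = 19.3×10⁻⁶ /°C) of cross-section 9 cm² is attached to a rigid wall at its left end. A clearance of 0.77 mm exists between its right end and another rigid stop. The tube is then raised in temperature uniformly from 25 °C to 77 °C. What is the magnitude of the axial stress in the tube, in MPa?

If the wall were absent the tube would grow by αΔT L = 19.3×10⁻⁶ × 52 × 2600 = 2.609 mm.
The gap closes (δ_free > 0.77 mm) and the wall then resists a further 2.609 − 0.77 = 1.839 mm of expansion.
So σ = E(δ_free − g)/L = 109×10³ × 1.839/2600 = 77.11 MPa.

σ ≈ 77.1 MPa (compressive)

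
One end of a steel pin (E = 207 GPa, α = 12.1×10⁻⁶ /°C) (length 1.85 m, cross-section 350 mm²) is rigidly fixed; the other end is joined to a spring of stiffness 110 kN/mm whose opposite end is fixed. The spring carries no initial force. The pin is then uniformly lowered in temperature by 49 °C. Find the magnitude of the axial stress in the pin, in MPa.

σ ≈ 90.5 MPa (tensile)

Free thermal contraction: δ_free = αΔT L = 12.1×10⁻⁶ × 49 × 1850 = 1.097 mm.
With a force P in the spring, the elastic change of the pin is PL/(AE) and that of the spring is P/k; compatibility requires their sum to equal δ_free.
So P = δ_free / [L/(AE) + 1/k] = 1.097 / [ 1850/(350×207×10³) + 1/(110×10³) ].
P = 1.097 / 3.463×10⁻⁵ = 31680 N.
σ = P/A = 31680/350 = 90.51 MPa.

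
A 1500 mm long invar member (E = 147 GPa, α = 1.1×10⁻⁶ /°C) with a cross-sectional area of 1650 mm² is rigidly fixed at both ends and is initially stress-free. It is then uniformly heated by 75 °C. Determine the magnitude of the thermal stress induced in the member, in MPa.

The supports are rigid, so the total axial strain is zero. The restrained thermal strain is ε = αΔT = 1.1×10⁻⁶ × 75 = 82.5×10⁻⁶.
Hence σ = E·αΔT = 147×10³ × 82.5×10⁻⁶ = 12.13 MPa, compressive.

σ ≈ 12.1 MPa (compressive)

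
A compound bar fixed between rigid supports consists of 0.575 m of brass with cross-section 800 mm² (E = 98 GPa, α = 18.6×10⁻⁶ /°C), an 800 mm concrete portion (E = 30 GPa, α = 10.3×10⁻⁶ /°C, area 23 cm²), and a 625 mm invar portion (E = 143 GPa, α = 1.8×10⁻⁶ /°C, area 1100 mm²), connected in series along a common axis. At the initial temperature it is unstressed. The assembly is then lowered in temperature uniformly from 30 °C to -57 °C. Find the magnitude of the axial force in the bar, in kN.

P ≈ 76.2 kN (tensile)

If the supports were absent, the total length change would be Σ αᵢΔT Lᵢ = 18.6×10⁻⁶×87×575 + 10.3×10⁻⁶×87×800 + 1.8×10⁻⁶×87×625 = 1.745 mm.
The rigid supports impose zero overall length change; the single axial force P common to all segments must satisfy P Σ Lᵢ/(AᵢEᵢ) = δ_free.
Σ Lᵢ/(AᵢEᵢ) = 575/(800×98×10³) + 800/(2300×30×10³) + 625/(1100×143×10³) = 2.29×10⁻⁵ mm/N.
So P = 1.745 / 2.29×10⁻⁵ = 76.2 kN, tensile.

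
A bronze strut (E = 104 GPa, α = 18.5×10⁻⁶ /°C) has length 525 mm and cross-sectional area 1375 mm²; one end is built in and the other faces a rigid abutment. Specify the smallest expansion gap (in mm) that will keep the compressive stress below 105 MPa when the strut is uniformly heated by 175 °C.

g ≈ 1.17 mm

Free expansion if unrestrained: δ_free = αΔT L = 18.5×10⁻⁶ × 175 × 525 = 1.7 mm.
At the allowable stress the elastic shortening the wall may impose is σL/E = 105 × 525 / (104×10³) = 0.53 mm.
So the gap has to take up the difference, g_min = δ_free − σL/E = 1.7 − 0.53 = 1.17 mm.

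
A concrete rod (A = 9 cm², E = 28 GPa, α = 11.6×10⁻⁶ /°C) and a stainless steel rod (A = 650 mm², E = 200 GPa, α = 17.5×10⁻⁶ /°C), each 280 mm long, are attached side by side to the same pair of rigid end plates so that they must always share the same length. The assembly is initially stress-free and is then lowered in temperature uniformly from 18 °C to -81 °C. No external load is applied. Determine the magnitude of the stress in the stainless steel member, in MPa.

σ ≈ 19 MPa (tensile)

The stainless steel has the larger α, so on cooling it would change length more than the concrete if both were free. The rigid plates force a common final length, so the stainless steel is put into tension and the concrete into compression, with equal and opposite forces P (no external load).
Compatibility of the two members (thermal + elastic change equal): (α₁ − α₂)ΔT = P·[1/(A₁E₁) + 1/(A₂E₂)].
|α₁ − α₂|·ΔT = 5.9×10⁻⁶ × 99 = 0.0005841.
1/(A₁E₁) + 1/(A₂E₂) = 1/(900×28×10³) + 1/(650×200×10³) = 4.737×10⁻⁸ N⁻¹.
P = 0.0005841 / 4.737×10⁻⁸ = 12330 N = 12.33 kN.
σ_{stainless steel} = P/A₂ = 12330/650 = 18.97 MPa, tensile.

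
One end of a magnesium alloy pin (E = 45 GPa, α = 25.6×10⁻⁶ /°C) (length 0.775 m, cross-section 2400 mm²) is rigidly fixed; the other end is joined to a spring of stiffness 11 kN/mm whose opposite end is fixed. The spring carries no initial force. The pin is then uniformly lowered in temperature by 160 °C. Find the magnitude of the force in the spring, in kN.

P ≈ 32.4 kN

Free thermal contraction: δ_free = αΔT L = 25.6×10⁻⁶ × 160 × 775 = 3.174 mm.
Let P be the tensile force in the spring. The pin extends elastically by PL/(AE) and the spring stretches by P/k; together these equal δ_free.
So P = δ_free / [L/(AE) + 1/k] = 3.174 / [ 775/(2400×45×10³) + 1/(11×10³) ].
P = 3.174 / 9.809×10⁻⁵ = 32360 N.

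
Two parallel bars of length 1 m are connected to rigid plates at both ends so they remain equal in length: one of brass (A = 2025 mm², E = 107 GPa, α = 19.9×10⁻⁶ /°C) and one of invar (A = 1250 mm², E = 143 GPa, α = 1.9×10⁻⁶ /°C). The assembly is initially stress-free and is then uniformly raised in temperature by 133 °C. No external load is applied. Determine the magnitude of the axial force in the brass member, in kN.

Both members must finish at the same length. With the larger α, the brass tends to over-expand; the plates restrain it, putting the brass in compression and the invar in tension. With no external load the two internal forces are equal and opposite, magnitude P.
Equating the net (thermal + elastic) strains gives |α₁ − α₂|·ΔT = P·[1/(A₁E₁) + 1/(A₂E₂)].
|α₁ − α₂|·ΔT = 18×10⁻⁶ × 133 = 0.002394.
1/(A₁E₁) + 1/(A₂E₂) = 1/(2025×107×10³) + 1/(1250×143×10³) = 1.021×10⁻⁸ N⁻¹.
So P = 0.002394 / 1.021×10⁻⁸ = 234.5 kN.

P ≈ 234 kN (compressive in the brass)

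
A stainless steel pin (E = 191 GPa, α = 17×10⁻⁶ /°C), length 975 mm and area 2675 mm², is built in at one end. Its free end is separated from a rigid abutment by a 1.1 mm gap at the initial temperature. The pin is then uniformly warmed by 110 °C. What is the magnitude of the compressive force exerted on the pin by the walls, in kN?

Free thermal elongation = αΔT L = 17×10⁻⁶ × 110 × 975 = 1.823 mm.
This exceeds the 1.1 mm gap, so the wall pushes back. The portion of expansion that must be recovered elastically is δ_free − gap = 1.823 − 1.1 = 0.7232 mm.
So σ = E(δ_free − g)/L = 191×10³ × 0.7232/975 = 141.7 MPa.
Force on the wall = σA = 141.7 × 2675 mm² = 379 kN.

P ≈ 379 kN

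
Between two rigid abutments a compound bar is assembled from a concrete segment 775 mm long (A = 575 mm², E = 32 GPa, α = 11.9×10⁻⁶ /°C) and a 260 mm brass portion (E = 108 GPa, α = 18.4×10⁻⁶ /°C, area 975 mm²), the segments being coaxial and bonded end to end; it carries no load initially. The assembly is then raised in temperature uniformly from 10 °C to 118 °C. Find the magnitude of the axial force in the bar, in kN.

Free thermal expansion of the whole bar: Σ αᵢΔT Lᵢ = 11.9×10⁻⁶×108×775 + 18.4×10⁻⁶×108×260 = 1.513 mm.
The rigid supports impose zero overall length change; the single axial force P common to all segments must satisfy P Σ Lᵢ/(AᵢEᵢ) = δ_free.
Σ Lᵢ/(AᵢEᵢ) = 775/(575×32×10³) + 260/(975×108×10³) = 4.459×10⁻⁵ mm/N.
P = 1.513 / 4.459×10⁻⁵ = 33930 N = 33.93 kN, compressive.

P ≈ 33.9 kN (compressive)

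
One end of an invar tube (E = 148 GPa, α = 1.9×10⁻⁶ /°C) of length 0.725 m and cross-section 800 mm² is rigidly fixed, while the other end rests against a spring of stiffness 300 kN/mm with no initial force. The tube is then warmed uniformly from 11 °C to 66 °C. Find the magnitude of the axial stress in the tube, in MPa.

σ ≈ 10 MPa (compressive)

If the spring were absent the tube would lengthen by αΔT L = 1.9×10⁻⁶ × 55 × 725 = 0.07576 mm.
Let P be the compressive force at the spring. The tube shortens elastically by PL/(AE) and the spring compresses by P/k; together these equal δ_free.
P [ L/(AE) + 1/k ] = δ_free → P [ 725/(800×148×10³) + 1/(300×10³) ] = 0.07576.
P = 0.07576 / 9.457×10⁻⁶ = 8012 N.
σ = P/A = 8012/800 = 10.01 MPa.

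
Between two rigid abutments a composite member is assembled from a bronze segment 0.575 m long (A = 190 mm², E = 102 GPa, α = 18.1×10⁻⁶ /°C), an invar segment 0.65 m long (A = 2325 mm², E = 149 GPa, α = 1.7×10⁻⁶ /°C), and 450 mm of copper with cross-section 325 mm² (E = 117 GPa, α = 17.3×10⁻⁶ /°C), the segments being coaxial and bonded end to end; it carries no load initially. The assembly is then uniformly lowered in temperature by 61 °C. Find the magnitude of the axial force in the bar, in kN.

With the walls removed the bar would change length by δ_free = Σ αᵢΔT Lᵢ = 18.1×10⁻⁶×61×575 + 1.7×10⁻⁶×61×650 + 17.3×10⁻⁶×61×450 = 1.177 mm.
The walls prevent any net length change, so an axial force P (same in every segment) develops. Compatibility: P · Σ Lᵢ/(AᵢEᵢ) = δ_free.
The series flexibility is Σ Lᵢ/(AᵢEᵢ) = 575/(190×102×10³) + 650/(2325×149×10³) + 450/(325×117×10³) = 4.338×10⁻⁵ mm/N.
Hence P = δ_free / Σ(L/AE) = 1.177/4.338×10⁻⁵ = 27.14 kN (tensile).

P ≈ 27.1 kN (tensile)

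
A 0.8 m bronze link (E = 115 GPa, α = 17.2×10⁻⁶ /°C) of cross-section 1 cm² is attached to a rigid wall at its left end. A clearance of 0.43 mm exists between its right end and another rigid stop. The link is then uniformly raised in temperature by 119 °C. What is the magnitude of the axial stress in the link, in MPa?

σ ≈ 174 MPa (compressive)

If the wall were absent the link would grow by αΔT L = 17.2×10⁻⁶ × 119 × 800 = 1.637 mm.
This exceeds the 0.43 mm gap, so the wall pushes back. The portion of expansion that must be recovered elastically is δ_free − gap = 1.637 − 0.43 = 1.207 mm.
So σ = E(δ_free − g)/L = 115×10³ × 1.207/800 = 173.6 MPa.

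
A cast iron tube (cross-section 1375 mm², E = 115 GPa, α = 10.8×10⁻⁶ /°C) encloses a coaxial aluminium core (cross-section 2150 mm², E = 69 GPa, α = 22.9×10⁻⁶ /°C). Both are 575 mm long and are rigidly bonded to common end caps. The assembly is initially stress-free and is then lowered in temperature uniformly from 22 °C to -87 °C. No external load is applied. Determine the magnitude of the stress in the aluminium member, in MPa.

Equilibrium of a rigid end plate with no external load gives equal and opposite internal forces ±P in the two members. Since α_{aluminium} > α_{cast iron}, cooling drives the aluminium into tension and the cast iron into compression.
Setting the final lengths equal and cancelling L: (α₁ − α₂)ΔT = P/(A₁E₁) + P/(A₂E₂).
|α₁ − α₂|·ΔT = 12.1×10⁻⁶ × 109 = 0.001319.
1/(A₁E₁) + 1/(A₂E₂) = 1/(1375×115×10³) + 1/(2150×69×10³) = 1.306×10⁻⁸ N⁻¹.
So P = 0.001319 / 1.306×10⁻⁸ = 100.9 kN.
σ_{aluminium} = P/A₂ = 100900/2150 = 46.95 MPa, tensile.

σ ≈ 47 MPa (tensile)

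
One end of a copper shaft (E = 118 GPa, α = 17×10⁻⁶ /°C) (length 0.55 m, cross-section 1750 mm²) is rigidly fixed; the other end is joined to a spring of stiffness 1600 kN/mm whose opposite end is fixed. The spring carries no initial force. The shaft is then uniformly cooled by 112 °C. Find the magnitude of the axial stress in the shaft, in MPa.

Free thermal contraction: δ_free = αΔT L = 17×10⁻⁶ × 112 × 550 = 1.047 mm.
With a force P in the spring, the elastic change of the shaft is PL/(AE) and that of the spring is P/k; compatibility requires their sum to equal δ_free.
So P = δ_free / [L/(AE) + 1/k] = 1.047 / [ 550/(1750×118×10³) + 1/(1600×10³) ].
P = 1.047 / 3.288×10⁻⁶ = 318400 N.
σ = P/A = 318400/1750 = 182 MPa.

σ ≈ 182 MPa (tensile)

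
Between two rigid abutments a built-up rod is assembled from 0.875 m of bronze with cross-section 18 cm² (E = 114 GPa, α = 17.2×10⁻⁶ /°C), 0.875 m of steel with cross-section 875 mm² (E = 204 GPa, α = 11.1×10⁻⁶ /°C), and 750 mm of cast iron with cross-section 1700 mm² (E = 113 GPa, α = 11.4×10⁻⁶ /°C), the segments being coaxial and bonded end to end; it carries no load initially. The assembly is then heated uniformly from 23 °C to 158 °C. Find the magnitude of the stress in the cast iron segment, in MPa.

Free thermal expansion of the whole bar: Σ αᵢΔT Lᵢ = 17.2×10⁻⁶×135×875 + 11.1×10⁻⁶×135×875 + 11.4×10⁻⁶×135×750 = 4.497 mm.
The rigid supports impose zero overall length change; the single axial force P common to all segments must satisfy P Σ Lᵢ/(AᵢEᵢ) = δ_free.
The series flexibility is Σ Lᵢ/(AᵢEᵢ) = 875/(1800×114×10³) + 875/(875×204×10³) + 750/(1700×113×10³) = 1.307×10⁻⁵ mm/N.
P = 4.497 / 1.307×10⁻⁵ = 344100 N = 344.1 kN, compressive.
σ_{cast iron} = P / A = 344100 / 1700 = 202.4 MPa.

σ ≈ 202 MPa (compressive)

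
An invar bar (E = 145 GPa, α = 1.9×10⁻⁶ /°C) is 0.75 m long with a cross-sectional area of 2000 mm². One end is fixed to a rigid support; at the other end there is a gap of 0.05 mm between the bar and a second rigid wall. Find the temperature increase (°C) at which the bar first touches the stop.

The gap closes when αΔT L = 0.05 mm, since the bar is still unstressed at that instant.
So ΔT = g/(αL) = 0.05/(1.9×10⁻⁶ × 750) = 35.09 °C.

ΔT ≈ 35.1 °C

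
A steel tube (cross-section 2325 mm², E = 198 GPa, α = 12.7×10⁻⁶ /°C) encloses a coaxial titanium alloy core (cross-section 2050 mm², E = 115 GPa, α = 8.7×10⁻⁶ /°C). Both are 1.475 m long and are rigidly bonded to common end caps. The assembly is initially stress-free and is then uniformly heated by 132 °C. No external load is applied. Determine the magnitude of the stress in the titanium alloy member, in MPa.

σ ≈ 40.2 MPa (tensile)

The steel has the larger α, so on heating it would change length more than the titanium alloy if both were free. The rigid plates force a common final length, so the steel is put into compression and the titanium alloy into tension, with equal and opposite forces P (no external load).
Equating the net (thermal + elastic) strains gives |α₁ − α₂|·ΔT = P·[1/(A₁E₁) + 1/(A₂E₂)].
|α₁ − α₂|·ΔT = 4×10⁻⁶ × 132 = 0.000528.
1/(A₁E₁) + 1/(A₂E₂) = 1/(2325×198×10³) + 1/(2050×115×10³) = 6.414×10⁻⁹ N⁻¹.
P = 0.000528 / 6.414×10⁻⁹ = 82320 N = 82.32 kN.
σ_{titanium alloy} = P/A₂ = 82320/2050 = 40.16 MPa, tensile.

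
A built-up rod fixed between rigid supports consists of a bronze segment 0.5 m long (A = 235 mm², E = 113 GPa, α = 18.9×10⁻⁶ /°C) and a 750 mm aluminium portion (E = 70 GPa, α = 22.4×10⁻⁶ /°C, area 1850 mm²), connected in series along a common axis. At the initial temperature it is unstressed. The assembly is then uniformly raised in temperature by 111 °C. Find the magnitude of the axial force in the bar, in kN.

With the walls removed the bar would change length by δ_free = Σ αᵢΔT Lᵢ = 18.9×10⁻⁶×111×500 + 22.4×10⁻⁶×111×750 = 2.914 mm.
The rigid supports impose zero overall length change; the single axial force P common to all segments must satisfy P Σ Lᵢ/(AᵢEᵢ) = δ_free.
Σ Lᵢ/(AᵢEᵢ) = 500/(235×113×10³) + 750/(1850×70×10³) = 2.462×10⁻⁵ mm/N.
So P = 2.914 / 2.462×10⁻⁵ = 118.3 kN, compressive.

P ≈ 118 kN (compressive)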